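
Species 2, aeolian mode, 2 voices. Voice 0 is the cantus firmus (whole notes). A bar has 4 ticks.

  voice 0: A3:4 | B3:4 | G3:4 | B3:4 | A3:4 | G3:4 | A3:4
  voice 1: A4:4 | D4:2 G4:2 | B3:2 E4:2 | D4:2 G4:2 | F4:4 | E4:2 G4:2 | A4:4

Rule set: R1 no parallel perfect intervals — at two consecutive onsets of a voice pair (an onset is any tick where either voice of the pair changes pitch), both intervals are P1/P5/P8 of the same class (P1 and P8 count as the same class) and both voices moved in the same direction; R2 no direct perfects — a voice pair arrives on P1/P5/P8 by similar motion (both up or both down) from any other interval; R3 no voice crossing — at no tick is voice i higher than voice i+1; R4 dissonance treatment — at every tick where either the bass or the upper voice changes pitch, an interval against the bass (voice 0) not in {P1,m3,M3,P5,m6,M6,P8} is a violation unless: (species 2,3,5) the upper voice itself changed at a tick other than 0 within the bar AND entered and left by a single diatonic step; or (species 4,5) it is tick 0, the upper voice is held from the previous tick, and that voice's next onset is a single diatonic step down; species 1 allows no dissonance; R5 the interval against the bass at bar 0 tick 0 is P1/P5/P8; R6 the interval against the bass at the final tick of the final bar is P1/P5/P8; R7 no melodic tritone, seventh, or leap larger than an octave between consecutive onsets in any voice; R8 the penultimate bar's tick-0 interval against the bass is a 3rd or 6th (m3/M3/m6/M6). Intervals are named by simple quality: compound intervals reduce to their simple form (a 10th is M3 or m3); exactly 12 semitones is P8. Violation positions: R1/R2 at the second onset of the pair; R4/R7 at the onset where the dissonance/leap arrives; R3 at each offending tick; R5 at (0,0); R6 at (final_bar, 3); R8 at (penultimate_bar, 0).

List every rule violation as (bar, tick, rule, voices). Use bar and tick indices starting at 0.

(6, 0, R1, (0, 1))

bar 0: v0=A3 v1=A4 downbeat P8
bar 1: v0=B3 v1=D4 downbeat m3
bar 2: v0=G3 v1=B3 downbeat M3
bar 3: v0=B3 v1=D4 downbeat m3
bar 4: v0=A3 v1=F4 downbeat m6
bar 5: v0=G3 v1=E4 downbeat M6
bar 6: v0=A3 v1=A4 downbeat P8
  -> R1 @ bar 6 tick 0 v(0, 1): G3/G4 P8 -> A3/A4 P8 similar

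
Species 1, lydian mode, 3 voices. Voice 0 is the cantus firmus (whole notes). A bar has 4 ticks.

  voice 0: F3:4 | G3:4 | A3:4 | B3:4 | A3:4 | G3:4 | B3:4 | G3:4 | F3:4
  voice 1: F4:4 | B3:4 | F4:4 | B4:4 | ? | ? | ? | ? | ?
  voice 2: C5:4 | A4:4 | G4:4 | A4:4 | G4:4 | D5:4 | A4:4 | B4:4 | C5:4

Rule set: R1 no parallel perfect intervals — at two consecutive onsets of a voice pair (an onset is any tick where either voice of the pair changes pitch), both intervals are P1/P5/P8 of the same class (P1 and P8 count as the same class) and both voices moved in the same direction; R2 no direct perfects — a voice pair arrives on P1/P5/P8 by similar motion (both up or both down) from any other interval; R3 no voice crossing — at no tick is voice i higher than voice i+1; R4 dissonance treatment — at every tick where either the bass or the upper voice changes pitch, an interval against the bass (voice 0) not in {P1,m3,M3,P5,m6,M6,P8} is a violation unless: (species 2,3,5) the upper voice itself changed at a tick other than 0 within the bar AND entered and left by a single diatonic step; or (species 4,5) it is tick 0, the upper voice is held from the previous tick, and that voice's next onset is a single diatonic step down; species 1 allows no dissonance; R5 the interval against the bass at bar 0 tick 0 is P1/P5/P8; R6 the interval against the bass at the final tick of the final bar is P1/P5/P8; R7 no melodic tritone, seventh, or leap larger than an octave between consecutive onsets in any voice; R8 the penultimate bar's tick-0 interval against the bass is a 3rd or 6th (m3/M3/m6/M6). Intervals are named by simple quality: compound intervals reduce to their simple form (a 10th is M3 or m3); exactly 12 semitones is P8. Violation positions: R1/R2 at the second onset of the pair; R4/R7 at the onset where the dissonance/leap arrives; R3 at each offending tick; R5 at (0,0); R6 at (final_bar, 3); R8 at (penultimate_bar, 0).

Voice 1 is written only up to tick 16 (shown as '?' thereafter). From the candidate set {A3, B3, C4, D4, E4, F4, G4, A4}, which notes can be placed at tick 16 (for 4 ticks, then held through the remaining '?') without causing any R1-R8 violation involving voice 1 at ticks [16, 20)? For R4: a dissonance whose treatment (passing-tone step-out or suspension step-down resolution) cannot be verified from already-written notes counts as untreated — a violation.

A3: violates R1,R7
B3: violates R4
C4: violates R2,R7
D4: violates R4
E4: violates R2
F4: violates R7
G4: violates R2,R4
A4: violates R1,R3

{}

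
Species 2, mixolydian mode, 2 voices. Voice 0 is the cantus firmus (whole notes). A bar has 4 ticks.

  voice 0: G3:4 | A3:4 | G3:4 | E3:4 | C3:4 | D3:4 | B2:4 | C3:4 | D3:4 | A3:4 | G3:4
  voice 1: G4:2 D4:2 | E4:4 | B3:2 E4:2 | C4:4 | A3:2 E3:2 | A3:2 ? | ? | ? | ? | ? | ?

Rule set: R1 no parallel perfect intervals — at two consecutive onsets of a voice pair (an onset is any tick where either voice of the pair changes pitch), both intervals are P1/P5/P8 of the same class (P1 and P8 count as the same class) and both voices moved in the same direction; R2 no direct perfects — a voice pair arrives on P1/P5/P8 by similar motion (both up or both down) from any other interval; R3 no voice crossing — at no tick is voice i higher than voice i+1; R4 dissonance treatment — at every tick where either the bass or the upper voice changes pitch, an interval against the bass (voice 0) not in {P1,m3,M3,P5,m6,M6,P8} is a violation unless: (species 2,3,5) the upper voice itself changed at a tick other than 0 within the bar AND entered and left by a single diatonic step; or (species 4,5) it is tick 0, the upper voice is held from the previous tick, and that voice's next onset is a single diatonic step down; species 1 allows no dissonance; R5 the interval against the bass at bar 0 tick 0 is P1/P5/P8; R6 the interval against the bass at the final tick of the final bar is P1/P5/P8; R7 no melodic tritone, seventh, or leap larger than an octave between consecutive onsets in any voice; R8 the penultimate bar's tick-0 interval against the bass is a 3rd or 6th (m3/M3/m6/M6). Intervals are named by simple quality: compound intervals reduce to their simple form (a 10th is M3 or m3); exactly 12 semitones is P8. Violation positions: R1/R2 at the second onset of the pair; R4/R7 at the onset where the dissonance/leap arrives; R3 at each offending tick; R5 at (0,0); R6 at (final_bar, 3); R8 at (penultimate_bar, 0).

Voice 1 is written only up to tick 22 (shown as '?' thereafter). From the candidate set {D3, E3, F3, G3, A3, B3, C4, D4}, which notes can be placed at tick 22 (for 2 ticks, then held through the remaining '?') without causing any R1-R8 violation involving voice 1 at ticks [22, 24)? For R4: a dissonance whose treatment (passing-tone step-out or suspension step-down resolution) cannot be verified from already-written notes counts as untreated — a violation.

{A3, B3, D3, D4, F3}

D3: legal
E3: violates R4
F3: legal
G3: violates R4
A3: legal
B3: legal
C4: violates R4
D4: legal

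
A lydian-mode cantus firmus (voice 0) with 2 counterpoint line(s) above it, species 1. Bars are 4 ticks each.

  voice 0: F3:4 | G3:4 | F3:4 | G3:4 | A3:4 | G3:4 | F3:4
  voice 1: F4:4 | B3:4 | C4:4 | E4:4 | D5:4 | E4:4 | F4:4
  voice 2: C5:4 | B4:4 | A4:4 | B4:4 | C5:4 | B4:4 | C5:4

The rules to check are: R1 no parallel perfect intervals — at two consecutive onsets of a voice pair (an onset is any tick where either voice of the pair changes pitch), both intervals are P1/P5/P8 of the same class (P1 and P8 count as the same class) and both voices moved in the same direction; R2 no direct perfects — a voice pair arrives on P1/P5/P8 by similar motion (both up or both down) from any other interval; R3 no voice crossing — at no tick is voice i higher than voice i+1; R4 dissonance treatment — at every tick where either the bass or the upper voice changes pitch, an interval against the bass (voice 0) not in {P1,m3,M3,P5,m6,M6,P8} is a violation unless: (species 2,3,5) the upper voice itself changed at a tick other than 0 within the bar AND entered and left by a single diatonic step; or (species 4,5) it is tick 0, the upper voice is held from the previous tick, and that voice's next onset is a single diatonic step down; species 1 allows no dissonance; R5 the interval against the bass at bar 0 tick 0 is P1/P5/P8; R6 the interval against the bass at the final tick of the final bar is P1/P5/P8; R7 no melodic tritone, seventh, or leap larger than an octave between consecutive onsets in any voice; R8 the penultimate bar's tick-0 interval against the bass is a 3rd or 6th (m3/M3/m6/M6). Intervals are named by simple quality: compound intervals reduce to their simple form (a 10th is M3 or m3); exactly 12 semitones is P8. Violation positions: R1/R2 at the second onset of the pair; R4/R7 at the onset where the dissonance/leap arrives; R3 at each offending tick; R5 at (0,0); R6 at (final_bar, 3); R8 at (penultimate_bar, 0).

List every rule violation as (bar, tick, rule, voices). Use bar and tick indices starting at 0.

bar 0: v0=F3 v1=F4 v2=C5 downbeat P5
bar 1: v0=G3 v1=B3 v2=B4 downbeat M3
bar 2: v0=F3 v1=C4 v2=A4 downbeat M3
bar 3: v0=G3 v1=E4 v2=B4 downbeat M3
bar 4: v0=A3 v1=D5 v2=C5 downbeat m3
bar 5: v0=G3 v1=E4 v2=B4 downbeat M3
bar 6: v0=F3 v1=F4 v2=C5 downbeat P5
  -> R2 @ bar 1 tick 0 v(1, 2): F4/C5 P5 -> B3/B4 P8 similar
  -> R7 @ bar 1 tick 0 v(1,): F4->B3 leap 6st
  -> R2 @ bar 3 tick 0 v(1, 2): C4/A4 M6 -> E4/B4 P5 similar
  -> R3 @ bar 4 tick 0 v(1, 2): D5 above C5
  -> R4 @ bar 4 tick 0 v(0, 1): A3/D5 P4 untreated
  -> R7 @ bar 4 tick 0 v(1,): E4->D5 leap 10st
  -> R3 @ bar 4 tick 1 v(1, 2): D5 above C5
  -> R3 @ bar 4 tick 2 v(1, 2): D5 above C5
  -> R3 @ bar 4 tick 3 v(1, 2): D5 above C5
  -> R2 @ bar 5 tick 0 v(1, 2): D5/C5 M2 -> E4/B4 P5 similar
  -> R7 @ bar 5 tick 0 v(1,): D5->E4 leap 10st
  -> R1 @ bar 6 tick 0 v(1, 2): E4/B4 P5 -> F4/C5 P5 similar

(1, 0, R2, (1, 2))
(1, 0, R7, (1,))
(3, 0, R2, (1, 2))
(4, 0, R3, (1, 2))
(4, 0, R4, (0, 1))
(4, 0, R7, (1,))
(4, 1, R3, (1, 2))
(4, 2, R3, (1, 2))
(4, 3, R3, (1, 2))
(5, 0, R2, (1, 2))
(5, 0, R7, (1,))
(6, 0, R1, (1, 2))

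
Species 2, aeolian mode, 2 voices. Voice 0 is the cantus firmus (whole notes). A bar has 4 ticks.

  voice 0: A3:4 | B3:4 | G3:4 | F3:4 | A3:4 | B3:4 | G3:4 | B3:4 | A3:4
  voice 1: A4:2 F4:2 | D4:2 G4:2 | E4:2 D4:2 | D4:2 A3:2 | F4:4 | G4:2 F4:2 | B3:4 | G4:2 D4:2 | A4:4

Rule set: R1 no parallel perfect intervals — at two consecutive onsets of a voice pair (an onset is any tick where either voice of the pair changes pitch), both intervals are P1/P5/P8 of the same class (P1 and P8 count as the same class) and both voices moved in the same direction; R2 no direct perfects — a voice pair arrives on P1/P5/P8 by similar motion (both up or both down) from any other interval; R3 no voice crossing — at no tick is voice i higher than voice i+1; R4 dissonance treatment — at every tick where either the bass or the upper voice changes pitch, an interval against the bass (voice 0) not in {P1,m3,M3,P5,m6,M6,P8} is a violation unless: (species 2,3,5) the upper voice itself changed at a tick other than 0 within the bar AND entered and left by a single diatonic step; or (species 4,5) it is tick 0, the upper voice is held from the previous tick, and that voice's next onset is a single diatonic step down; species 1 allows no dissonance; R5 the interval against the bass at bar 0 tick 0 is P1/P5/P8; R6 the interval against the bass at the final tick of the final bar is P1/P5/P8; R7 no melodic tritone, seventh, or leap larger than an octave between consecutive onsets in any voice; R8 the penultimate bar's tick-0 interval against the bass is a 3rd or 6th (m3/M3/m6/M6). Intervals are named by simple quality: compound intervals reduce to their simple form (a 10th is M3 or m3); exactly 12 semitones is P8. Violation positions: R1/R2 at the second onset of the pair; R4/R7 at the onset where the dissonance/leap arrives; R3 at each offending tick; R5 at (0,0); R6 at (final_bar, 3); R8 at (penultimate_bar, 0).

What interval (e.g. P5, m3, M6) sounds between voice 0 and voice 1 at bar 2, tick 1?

M6

voice 0=G3 voice 1=E4 -> M6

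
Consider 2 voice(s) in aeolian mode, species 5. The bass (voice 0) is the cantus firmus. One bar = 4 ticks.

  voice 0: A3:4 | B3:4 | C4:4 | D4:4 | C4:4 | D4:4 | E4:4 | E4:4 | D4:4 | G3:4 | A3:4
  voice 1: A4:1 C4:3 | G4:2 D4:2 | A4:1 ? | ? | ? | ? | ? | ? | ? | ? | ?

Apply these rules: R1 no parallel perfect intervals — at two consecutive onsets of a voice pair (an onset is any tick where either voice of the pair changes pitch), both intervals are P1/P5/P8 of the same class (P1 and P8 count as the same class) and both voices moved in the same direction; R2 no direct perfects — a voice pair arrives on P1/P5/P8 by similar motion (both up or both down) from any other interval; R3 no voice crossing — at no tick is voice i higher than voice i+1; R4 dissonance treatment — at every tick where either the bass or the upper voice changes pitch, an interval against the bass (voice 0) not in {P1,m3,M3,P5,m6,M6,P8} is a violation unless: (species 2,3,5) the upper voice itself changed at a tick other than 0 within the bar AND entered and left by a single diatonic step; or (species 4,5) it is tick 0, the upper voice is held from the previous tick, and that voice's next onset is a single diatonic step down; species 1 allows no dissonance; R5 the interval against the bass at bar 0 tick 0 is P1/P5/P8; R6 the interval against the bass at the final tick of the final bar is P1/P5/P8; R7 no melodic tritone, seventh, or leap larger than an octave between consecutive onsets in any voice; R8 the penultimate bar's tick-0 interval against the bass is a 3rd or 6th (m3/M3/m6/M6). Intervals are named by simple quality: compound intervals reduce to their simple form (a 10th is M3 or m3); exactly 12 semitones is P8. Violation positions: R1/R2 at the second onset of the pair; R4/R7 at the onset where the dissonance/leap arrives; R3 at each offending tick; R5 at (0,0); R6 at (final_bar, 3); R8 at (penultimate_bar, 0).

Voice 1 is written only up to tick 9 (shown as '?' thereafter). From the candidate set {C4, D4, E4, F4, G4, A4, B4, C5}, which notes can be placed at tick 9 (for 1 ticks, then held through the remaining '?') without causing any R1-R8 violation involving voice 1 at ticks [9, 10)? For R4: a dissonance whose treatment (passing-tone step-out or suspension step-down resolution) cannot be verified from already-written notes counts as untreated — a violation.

{A4, C4, C5, E4, G4}

C4: legal
D4: violates R4
E4: legal
F4: violates R4
G4: legal
A4: legal
B4: violates R4
C5: legal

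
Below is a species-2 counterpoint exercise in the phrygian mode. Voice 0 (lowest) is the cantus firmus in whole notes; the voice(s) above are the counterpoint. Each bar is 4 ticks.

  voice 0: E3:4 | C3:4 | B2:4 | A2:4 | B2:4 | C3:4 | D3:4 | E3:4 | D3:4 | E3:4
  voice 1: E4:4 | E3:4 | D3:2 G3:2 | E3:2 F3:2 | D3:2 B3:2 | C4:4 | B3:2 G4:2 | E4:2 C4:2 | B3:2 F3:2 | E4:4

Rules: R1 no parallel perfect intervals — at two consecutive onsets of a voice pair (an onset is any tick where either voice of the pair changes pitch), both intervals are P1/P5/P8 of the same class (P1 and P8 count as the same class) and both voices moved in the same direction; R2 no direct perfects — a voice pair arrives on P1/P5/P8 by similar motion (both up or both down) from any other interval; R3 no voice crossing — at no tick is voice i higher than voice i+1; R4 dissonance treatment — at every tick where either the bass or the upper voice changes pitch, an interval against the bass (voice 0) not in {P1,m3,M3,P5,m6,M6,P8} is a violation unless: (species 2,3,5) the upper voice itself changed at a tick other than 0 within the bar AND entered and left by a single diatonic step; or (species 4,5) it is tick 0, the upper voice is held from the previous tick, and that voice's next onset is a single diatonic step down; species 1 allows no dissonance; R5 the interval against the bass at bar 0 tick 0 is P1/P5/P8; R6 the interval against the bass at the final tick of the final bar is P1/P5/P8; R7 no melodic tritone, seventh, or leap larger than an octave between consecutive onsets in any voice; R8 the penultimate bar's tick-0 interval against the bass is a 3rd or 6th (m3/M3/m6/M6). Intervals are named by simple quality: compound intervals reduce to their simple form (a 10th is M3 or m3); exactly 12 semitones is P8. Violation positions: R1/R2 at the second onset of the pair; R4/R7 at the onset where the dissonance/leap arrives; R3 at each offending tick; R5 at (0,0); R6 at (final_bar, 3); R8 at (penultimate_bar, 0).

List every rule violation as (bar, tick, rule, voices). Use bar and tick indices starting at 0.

(3, 0, R2, (0, 1))
(5, 0, R1, (0, 1))
(6, 2, R4, (0, 1))
(8, 2, R7, (1,))
(9, 0, R2, (0, 1))
(9, 0, R7, (1,))

bar 0: v0=E3 v1=E4 downbeat P8
bar 1: v0=C3 v1=E3 downbeat M3
bar 2: v0=B2 v1=D3 downbeat m3
bar 3: v0=A2 v1=E3 downbeat P5
bar 4: v0=B2 v1=D3 downbeat m3
bar 5: v0=C3 v1=C4 downbeat P8
bar 6: v0=D3 v1=B3 downbeat M6
bar 7: v0=E3 v1=E4 downbeat P8
bar 8: v0=D3 v1=B3 downbeat M6
bar 9: v0=E3 v1=E4 downbeat P8
  -> R2 @ bar 3 tick 0 v(0, 1): B2/G3 m6 -> A2/E3 P5 similar
  -> R1 @ bar 5 tick 0 v(0, 1): B2/B3 P8 -> C3/C4 P8 similar
  -> R4 @ bar 6 tick 2 v(0, 1): D3/G4 P4 untreated
  -> R7 @ bar 8 tick 2 v(1,): B3->F3 leap 6st
  -> R2 @ bar 9 tick 0 v(0, 1): D3/F3 m3 -> E3/E4 P8 similar
  -> R7 @ bar 9 tick 0 v(1,): F3->E4 leap 11st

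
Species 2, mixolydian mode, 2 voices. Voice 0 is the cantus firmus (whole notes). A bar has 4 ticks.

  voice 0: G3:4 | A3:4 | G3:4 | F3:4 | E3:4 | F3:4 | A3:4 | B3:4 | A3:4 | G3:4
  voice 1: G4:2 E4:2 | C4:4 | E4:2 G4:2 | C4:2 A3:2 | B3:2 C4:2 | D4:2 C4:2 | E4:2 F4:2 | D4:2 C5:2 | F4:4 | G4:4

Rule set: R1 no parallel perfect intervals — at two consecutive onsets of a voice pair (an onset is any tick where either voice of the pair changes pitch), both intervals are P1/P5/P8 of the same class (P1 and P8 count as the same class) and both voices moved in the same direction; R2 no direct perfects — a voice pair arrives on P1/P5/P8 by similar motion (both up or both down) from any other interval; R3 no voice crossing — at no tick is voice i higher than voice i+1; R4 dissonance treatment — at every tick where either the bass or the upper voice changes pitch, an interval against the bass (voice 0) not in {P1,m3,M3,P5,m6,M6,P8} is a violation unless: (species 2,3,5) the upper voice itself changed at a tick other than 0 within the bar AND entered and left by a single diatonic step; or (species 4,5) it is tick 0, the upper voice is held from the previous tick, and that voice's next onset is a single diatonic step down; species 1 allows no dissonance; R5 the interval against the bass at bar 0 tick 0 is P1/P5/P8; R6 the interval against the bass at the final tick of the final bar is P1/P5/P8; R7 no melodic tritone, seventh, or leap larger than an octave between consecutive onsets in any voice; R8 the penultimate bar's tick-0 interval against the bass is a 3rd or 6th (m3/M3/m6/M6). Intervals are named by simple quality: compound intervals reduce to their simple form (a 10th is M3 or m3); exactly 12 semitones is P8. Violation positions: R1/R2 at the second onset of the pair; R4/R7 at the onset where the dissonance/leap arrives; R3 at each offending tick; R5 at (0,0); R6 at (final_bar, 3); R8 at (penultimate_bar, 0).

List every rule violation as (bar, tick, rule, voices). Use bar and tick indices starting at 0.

bar 0: v0=G3 v1=G4 downbeat P8
bar 1: v0=A3 v1=C4 downbeat m3
bar 2: v0=G3 v1=E4 downbeat M6
bar 3: v0=F3 v1=C4 downbeat P5
bar 4: v0=E3 v1=B3 downbeat P5
bar 5: v0=F3 v1=D4 downbeat M6
bar 6: v0=A3 v1=E4 downbeat P5
bar 7: v0=B3 v1=D4 downbeat m3
bar 8: v0=A3 v1=F4 downbeat m6
bar 9: v0=G3 v1=G4 downbeat P8
  -> R2 @ bar 3 tick 0 v(0, 1): G3/G4 P8 -> F3/C4 P5 similar
  -> R1 @ bar 6 tick 0 v(0, 1): F3/C4 P5 -> A3/E4 P5 similar
  -> R4 @ bar 7 tick 2 v(0, 1): B3/C5 m2 untreated
  -> R7 @ bar 7 tick 2 v(1,): D4->C5 leap 10st

(3, 0, R2, (0, 1))
(6, 0, R1, (0, 1))
(7, 2, R4, (0, 1))
(7, 2, R7, (1,))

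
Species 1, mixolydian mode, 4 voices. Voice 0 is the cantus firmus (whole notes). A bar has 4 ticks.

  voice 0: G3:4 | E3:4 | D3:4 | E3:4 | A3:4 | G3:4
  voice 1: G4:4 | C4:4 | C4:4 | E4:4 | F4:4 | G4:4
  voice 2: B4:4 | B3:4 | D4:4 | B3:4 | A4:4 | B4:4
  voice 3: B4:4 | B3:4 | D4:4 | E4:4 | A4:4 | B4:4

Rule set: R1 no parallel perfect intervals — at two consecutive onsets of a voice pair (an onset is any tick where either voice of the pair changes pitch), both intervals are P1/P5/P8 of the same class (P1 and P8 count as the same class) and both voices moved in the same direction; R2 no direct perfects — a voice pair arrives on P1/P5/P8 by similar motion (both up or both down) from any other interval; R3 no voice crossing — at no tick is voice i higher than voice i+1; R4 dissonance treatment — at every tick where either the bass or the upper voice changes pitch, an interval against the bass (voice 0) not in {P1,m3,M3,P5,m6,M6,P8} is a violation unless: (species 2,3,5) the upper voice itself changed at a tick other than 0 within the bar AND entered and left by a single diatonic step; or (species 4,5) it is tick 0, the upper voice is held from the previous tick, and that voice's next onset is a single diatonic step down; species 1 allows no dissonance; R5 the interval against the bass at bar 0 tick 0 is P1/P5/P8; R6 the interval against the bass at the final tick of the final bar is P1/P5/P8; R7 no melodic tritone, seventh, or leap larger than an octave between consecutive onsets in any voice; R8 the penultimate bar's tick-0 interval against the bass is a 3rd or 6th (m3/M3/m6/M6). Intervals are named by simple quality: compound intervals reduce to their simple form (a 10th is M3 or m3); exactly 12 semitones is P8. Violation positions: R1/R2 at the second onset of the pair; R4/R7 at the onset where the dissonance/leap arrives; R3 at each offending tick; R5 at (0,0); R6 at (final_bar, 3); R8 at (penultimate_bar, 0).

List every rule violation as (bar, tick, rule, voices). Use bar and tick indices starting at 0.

bar 0: v0=G3 v1=G4 v2=B4 v3=B4 downbeat M3
bar 1: v0=E3 v1=C4 v2=B3 v3=B3 downbeat P5
bar 2: v0=D3 v1=C4 v2=D4 v3=D4 downbeat P8
bar 3: v0=E3 v1=E4 v2=B3 v3=E4 downbeat P8
bar 4: v0=A3 v1=F4 v2=A4 v3=A4 downbeat P8
bar 5: v0=G3 v1=G4 v2=B4 v3=B4 downbeat M3
  -> R5 @ bar 0 tick 0 v(0, 2): opens on M3
  -> R5 @ bar 0 tick 0 v(0, 3): opens on M3
  -> R1 @ bar 1 tick 0 v(2, 3): B4/B4 P1 -> B3/B3 P1 similar
  -> R2 @ bar 1 tick 0 v(0, 2): G3/B4 M3 -> E3/B3 P5 similar
  -> R2 @ bar 1 tick 0 v(0, 3): G3/B4 M3 -> E3/B3 P5 similar
  -> R3 @ bar 1 tick 0 v(1, 2): C4 above B3
  -> R3 @ bar 1 tick 1 v(1, 2): C4 above B3
  -> R3 @ bar 1 tick 2 v(1, 2): C4 above B3
  -> R3 @ bar 1 tick 3 v(1, 2): C4 above B3
  -> R1 @ bar 2 tick 0 v(2, 3): B3/B3 P1 -> D4/D4 P1 similar
  -> R4 @ bar 2 tick 0 v(0, 1): D3/C4 m7 untreated
  -> R1 @ bar 3 tick 0 v(0, 3): D3/D4 P8 -> E3/E4 P8 similar
  -> R2 @ bar 3 tick 0 v(0, 1): D3/C4 m7 -> E3/E4 P8 similar
  -> R2 @ bar 3 tick 0 v(1, 3): C4/D4 M2 -> E4/E4 P1 similar
  -> R3 @ bar 3 tick 0 v(1, 2): E4 above B3
  -> R3 @ bar 3 tick 1 v(1, 2): E4 above B3
  -> R3 @ bar 3 tick 2 v(1, 2): E4 above B3
  -> R3 @ bar 3 tick 3 v(1, 2): E4 above B3
  -> R1 @ bar 4 tick 0 v(0, 3): E3/E4 P8 -> A3/A4 P8 similar
  -> R2 @ bar 4 tick 0 v(0, 2): E3/B3 P5 -> A3/A4 P8 similar
  -> R2 @ bar 4 tick 0 v(2, 3): B3/E4 P4 -> A4/A4 P1 similar
  -> R7 @ bar 4 tick 0 v(2,): B3->A4 leap 10st
  -> R8 @ bar 4 tick 0 v(0, 2): penult P8 not 3rd/6th
  -> R8 @ bar 4 tick 0 v(0, 3): penult P8 not 3rd/6th
  -> R1 @ bar 5 tick 0 v(2, 3): A4/A4 P1 -> B4/B4 P1 similar
  -> R6 @ bar 5 tick 3 v(0, 2): closes on M3
  -> R6 @ bar 5 tick 3 v(0, 3): closes on M3

(0, 0, R5, (0, 2))
(0, 0, R5, (0, 3))
(1, 0, R1, (2, 3))
(1, 0, R2, (0, 2))
(1, 0, R2, (0, 3))
(1, 0, R3, (1, 2))
(1, 1, R3, (1, 2))
(1, 2, R3, (1, 2))
(1, 3, R3, (1, 2))
(2, 0, R1, (2, 3))
(2, 0, R4, (0, 1))
(3, 0, R1, (0, 3))
(3, 0, R2, (0, 1))
(3, 0, R2, (1, 3))
(3, 0, R3, (1, 2))
(3, 1, R3, (1, 2))
(3, 2, R3, (1, 2))
(3, 3, R3, (1, 2))
(4, 0, R1, (0, 3))
(4, 0, R2, (0, 2))
(4, 0, R2, (2, 3))
(4, 0, R7, (2,))
(4, 0, R8, (0, 2))
(4, 0, R8, (0, 3))
(5, 0, R1, (2, 3))
(5, 3, R6, (0, 2))
(5, 3, R6, (0, 3))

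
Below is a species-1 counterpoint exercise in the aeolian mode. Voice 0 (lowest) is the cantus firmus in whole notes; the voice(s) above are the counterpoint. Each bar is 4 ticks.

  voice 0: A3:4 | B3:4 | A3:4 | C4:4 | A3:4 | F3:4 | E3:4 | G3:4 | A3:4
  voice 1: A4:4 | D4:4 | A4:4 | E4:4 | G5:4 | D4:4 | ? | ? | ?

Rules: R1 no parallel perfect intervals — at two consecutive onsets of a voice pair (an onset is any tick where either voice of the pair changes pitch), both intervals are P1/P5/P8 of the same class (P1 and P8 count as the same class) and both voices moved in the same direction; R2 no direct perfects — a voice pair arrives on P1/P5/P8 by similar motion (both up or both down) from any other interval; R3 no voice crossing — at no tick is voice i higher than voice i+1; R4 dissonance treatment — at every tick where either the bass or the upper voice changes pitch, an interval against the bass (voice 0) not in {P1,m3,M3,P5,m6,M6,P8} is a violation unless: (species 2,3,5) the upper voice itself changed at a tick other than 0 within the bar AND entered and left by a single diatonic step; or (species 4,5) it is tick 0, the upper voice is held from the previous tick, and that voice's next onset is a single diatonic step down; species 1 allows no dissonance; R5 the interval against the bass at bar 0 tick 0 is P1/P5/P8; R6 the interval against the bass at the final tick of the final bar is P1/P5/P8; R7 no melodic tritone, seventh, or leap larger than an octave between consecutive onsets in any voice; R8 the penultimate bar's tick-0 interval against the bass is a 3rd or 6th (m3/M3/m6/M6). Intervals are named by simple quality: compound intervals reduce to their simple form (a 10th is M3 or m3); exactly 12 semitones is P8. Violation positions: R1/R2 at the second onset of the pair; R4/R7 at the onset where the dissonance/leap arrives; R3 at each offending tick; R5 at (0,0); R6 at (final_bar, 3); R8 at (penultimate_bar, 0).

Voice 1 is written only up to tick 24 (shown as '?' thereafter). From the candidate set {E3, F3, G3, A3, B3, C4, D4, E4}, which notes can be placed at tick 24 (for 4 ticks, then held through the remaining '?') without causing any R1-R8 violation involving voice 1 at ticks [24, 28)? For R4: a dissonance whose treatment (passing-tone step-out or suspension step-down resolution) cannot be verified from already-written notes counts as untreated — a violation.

E3: violates R2,R7
F3: violates R4
G3: legal
A3: violates R4
B3: violates R2
C4: legal
D4: violates R4
E4: legal

{C4, E4, G3}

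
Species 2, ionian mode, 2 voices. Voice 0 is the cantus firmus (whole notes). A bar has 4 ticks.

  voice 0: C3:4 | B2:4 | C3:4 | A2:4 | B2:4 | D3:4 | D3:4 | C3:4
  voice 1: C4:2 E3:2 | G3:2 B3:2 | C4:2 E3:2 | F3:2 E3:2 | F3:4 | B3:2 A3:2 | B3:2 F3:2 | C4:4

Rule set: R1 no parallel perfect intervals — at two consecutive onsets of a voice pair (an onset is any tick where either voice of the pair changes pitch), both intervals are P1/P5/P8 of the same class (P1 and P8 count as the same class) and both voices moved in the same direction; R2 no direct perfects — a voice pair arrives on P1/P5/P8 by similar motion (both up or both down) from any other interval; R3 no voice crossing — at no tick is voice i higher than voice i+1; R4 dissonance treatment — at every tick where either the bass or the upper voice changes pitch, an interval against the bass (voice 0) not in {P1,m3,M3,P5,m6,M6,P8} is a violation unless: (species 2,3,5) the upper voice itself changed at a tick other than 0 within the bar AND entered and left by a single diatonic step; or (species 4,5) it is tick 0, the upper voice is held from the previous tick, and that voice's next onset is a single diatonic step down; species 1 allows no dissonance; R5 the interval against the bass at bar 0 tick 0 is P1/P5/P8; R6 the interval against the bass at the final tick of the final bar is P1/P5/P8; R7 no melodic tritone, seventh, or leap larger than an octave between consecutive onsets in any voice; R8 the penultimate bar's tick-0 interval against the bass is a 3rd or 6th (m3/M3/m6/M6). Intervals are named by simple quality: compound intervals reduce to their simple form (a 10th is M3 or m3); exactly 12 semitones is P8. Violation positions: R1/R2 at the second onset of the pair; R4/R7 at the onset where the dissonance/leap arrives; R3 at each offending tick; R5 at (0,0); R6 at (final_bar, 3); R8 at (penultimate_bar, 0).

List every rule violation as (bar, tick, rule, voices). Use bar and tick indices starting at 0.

bar 0: v0=C3 v1=C4 downbeat P8
bar 1: v0=B2 v1=G3 downbeat m6
bar 2: v0=C3 v1=C4 downbeat P8
bar 3: v0=A2 v1=F3 downbeat m6
bar 4: v0=B2 v1=F3 downbeat TT
bar 5: v0=D3 v1=B3 downbeat M6
bar 6: v0=D3 v1=B3 downbeat M6
bar 7: v0=C3 v1=C4 downbeat P8
  -> R1 @ bar 2 tick 0 v(0, 1): B2/B3 P8 -> C3/C4 P8 similar
  -> R4 @ bar 4 tick 0 v(0, 1): B2/F3 TT untreated
  -> R7 @ bar 5 tick 0 v(1,): F3->B3 leap 6st
  -> R7 @ bar 6 tick 2 v(1,): B3->F3 leap 6st

(2, 0, R1, (0, 1))
(4, 0, R4, (0, 1))
(5, 0, R7, (1,))
(6, 2, R7, (1,))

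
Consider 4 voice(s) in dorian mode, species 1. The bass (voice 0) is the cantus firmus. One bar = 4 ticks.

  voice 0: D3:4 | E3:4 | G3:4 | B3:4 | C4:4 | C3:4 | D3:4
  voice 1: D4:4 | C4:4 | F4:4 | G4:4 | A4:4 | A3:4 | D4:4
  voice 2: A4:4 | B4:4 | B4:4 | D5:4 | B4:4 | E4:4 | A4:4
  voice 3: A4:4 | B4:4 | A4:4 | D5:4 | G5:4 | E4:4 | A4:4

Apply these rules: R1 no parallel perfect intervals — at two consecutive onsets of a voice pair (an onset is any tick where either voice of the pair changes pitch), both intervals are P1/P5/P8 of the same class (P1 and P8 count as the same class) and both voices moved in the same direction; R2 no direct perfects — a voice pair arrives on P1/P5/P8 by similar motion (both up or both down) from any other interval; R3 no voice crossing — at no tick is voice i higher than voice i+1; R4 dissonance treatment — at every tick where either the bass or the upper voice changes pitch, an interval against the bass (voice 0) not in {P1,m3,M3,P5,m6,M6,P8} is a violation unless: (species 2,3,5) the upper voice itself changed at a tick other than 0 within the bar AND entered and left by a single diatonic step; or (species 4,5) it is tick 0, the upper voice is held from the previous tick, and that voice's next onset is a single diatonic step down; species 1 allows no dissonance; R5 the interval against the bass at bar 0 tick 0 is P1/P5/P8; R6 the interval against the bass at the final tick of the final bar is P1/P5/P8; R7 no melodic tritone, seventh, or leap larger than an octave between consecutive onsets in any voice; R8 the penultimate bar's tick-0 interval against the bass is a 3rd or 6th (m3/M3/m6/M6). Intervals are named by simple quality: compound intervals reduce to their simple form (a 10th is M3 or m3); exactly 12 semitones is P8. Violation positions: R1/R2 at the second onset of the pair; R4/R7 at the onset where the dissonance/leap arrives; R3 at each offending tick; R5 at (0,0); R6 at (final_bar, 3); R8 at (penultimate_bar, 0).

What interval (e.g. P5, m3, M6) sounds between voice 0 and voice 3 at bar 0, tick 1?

voice 0=D3 voice 3=A4 -> P5

P5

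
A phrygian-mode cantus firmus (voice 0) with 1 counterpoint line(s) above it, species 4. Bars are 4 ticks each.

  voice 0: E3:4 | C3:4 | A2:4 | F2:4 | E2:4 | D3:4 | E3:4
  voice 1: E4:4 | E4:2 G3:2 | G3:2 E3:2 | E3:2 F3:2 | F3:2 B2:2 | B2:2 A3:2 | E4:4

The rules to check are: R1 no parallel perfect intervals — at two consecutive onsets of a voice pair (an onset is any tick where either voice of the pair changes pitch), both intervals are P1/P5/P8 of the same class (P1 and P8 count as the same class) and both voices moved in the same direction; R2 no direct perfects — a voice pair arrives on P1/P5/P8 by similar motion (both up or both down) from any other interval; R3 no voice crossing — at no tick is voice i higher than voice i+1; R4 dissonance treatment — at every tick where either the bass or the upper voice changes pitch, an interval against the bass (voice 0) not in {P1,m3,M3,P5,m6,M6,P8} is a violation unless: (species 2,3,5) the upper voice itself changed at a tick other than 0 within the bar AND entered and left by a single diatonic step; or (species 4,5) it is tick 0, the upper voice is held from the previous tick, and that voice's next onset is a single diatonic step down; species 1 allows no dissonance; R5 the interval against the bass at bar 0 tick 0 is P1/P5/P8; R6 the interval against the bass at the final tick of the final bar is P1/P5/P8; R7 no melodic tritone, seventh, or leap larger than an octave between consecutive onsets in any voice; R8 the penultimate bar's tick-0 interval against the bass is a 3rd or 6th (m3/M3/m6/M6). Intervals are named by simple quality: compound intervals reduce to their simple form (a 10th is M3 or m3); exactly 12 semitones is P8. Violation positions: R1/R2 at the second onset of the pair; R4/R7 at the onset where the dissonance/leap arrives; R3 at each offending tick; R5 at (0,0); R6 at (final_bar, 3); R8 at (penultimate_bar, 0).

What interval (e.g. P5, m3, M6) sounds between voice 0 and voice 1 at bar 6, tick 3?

voice 0=E3 voice 1=E4 -> P8

P8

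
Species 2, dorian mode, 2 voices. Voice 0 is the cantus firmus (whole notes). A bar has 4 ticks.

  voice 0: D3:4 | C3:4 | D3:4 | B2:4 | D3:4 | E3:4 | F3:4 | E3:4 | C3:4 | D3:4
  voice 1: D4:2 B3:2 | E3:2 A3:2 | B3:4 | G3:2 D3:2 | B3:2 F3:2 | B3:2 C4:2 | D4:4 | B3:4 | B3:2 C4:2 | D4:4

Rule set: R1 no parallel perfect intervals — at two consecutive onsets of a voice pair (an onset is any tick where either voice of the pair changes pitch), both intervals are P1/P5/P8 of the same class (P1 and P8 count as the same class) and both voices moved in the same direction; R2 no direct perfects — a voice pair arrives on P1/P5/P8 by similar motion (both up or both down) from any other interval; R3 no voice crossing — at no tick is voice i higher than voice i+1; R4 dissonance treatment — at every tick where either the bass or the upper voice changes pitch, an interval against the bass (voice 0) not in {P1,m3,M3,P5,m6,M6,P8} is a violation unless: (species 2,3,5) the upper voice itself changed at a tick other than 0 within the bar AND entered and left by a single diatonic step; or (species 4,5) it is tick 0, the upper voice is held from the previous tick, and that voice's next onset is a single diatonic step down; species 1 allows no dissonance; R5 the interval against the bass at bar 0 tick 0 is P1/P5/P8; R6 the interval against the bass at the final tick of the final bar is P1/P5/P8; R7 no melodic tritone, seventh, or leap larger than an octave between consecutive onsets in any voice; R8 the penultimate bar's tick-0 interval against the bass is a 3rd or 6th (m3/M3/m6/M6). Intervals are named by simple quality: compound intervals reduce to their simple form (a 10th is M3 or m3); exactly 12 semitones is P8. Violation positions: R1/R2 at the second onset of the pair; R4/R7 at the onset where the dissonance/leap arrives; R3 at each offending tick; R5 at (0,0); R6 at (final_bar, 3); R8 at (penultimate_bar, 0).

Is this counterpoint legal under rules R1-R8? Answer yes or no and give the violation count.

bar 0: v0=D3 v1=D4 (P8)
bar 1: v0=C3 v1=E3 (M3)
bar 2: v0=D3 v1=B3 (M6)
bar 3: v0=B2 v1=G3 (m6)
bar 4: v0=D3 v1=B3 (M6)
bar 5: v0=E3 v1=B3 (P5)
bar 6: v0=F3 v1=D4 (M6)
bar 7: v0=E3 v1=B3 (P5)
bar 8: v0=C3 v1=B3 (M7)
bar 9: v0=D3 v1=D4 (P8)
  R7 @ bar4.2: B3->F3 leap 6st
  R2 @ bar5.0: D3/F3 m3 -> E3/B3 P5 similar
  R7 @ bar5.0: F3->B3 leap 6st
  R2 @ bar7.0: F3/D4 M6 -> E3/B3 P5 similar
  R4 @ bar8.0: C3/B3 M7 untreated
  R8 @ bar8.0: penult M7 not 3rd/6th
  R1 @ bar9.0: C3/C4 P8 -> D3/D4 P8 similar

No (7 violations)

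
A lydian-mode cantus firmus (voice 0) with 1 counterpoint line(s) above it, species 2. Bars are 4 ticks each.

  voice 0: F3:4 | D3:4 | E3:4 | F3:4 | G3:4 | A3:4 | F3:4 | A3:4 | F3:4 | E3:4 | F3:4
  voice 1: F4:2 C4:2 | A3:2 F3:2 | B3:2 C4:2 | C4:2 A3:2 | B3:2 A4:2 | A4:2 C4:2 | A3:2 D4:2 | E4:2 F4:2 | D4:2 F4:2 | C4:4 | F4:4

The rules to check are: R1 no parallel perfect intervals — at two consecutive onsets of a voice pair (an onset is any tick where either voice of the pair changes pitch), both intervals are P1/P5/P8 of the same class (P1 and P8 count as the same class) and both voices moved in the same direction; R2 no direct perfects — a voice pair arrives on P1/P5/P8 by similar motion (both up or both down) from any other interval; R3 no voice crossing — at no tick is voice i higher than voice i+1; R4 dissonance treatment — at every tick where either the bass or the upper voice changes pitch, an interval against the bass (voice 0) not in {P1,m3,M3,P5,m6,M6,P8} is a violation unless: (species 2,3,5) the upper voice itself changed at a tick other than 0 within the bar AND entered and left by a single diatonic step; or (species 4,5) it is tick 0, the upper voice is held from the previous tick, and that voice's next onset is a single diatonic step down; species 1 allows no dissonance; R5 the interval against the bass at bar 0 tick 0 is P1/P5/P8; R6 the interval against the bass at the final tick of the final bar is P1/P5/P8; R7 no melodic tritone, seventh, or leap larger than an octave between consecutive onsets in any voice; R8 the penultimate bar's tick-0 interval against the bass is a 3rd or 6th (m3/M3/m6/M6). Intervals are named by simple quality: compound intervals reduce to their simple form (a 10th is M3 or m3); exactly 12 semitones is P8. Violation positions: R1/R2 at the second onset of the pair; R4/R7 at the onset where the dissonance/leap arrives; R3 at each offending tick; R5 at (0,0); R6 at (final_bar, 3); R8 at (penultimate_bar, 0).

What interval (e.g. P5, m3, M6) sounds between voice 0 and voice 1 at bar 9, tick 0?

voice 0=E3 voice 1=C4 -> m6

m6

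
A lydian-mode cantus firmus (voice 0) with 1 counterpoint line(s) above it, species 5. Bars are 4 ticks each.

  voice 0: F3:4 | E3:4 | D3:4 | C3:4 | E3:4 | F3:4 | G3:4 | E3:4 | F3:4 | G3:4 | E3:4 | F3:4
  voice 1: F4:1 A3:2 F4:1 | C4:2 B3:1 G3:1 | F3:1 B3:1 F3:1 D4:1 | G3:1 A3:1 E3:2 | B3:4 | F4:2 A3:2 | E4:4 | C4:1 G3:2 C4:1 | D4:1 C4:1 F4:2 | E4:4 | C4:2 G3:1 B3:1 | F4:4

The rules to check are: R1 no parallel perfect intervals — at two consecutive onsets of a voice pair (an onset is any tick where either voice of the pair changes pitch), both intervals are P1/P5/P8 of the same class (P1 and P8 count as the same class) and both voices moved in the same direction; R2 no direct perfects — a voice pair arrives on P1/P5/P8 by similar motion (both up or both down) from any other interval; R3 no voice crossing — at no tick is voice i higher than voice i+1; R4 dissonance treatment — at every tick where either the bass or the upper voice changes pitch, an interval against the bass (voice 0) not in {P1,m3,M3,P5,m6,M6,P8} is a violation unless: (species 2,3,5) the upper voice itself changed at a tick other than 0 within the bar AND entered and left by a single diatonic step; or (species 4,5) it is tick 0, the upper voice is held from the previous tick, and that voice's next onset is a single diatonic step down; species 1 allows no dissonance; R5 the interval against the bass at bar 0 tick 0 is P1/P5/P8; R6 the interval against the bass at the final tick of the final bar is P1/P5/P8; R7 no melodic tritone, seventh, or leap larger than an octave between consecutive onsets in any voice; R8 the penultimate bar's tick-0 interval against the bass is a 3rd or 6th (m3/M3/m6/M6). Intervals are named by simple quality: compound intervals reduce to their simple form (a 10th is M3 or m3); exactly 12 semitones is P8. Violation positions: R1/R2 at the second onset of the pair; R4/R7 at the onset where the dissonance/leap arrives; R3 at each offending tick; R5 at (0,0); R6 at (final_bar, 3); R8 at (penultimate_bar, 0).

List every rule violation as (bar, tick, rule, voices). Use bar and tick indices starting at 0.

(2, 1, R7, (1,))
(2, 2, R7, (1,))
(3, 0, R2, (0, 1))
(4, 0, R2, (0, 1))
(5, 0, R2, (0, 1))
(5, 0, R7, (1,))
(11, 0, R2, (0, 1))
(11, 0, R7, (1,))

bar 0: v0=F3 v1=F4 downbeat P8
bar 1: v0=E3 v1=C4 downbeat m6
bar 2: v0=D3 v1=F3 downbeat m3
bar 3: v0=C3 v1=G3 downbeat P5
bar 4: v0=E3 v1=B3 downbeat P5
bar 5: v0=F3 v1=F4 downbeat P8
bar 6: v0=G3 v1=E4 downbeat M6
bar 7: v0=E3 v1=C4 downbeat m6
bar 8: v0=F3 v1=D4 downbeat M6
bar 9: v0=G3 v1=E4 downbeat M6
bar 10: v0=E3 v1=C4 downbeat m6
bar 11: v0=F3 v1=F4 downbeat P8
  -> R7 @ bar 2 tick 1 v(1,): F3->B3 leap 6st
  -> R7 @ bar 2 tick 2 v(1,): B3->F3 leap 6st
  -> R2 @ bar 3 tick 0 v(0, 1): D3/D4 P8 -> C3/G3 P5 similar
  -> R2 @ bar 4 tick 0 v(0, 1): C3/E3 M3 -> E3/B3 P5 similar
  -> R2 @ bar 5 tick 0 v(0, 1): E3/B3 P5 -> F3/F4 P8 similar
  -> R7 @ bar 5 tick 0 v(1,): B3->F4 leap 6st
  -> R2 @ bar 11 tick 0 v(0, 1): E3/B3 P5 -> F3/F4 P8 similar
  -> R7 @ bar 11 tick 0 v(1,): B3->F4 leap 6st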